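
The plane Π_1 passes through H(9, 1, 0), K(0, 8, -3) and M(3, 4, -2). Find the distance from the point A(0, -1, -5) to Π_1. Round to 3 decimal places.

1.897

HK = (-9, 7, -3), HM = (-6, 3, -2); a normal to Π_1 is HK × HM = (-5, 0, 15).
Using H: Π_1 has equation -5x + 15z = -45.
n·A − d = (-5)·(0) + (0)·(-1) + (15)·(-5) − (-45) = -30; |n| = √250.
Distance = |-30| / √250 = 30/√250 ≈ 1.897.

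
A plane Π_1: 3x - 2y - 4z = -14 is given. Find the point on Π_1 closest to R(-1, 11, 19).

Foot = R − λn with λ = (n·R − d)/|n|² = (-101 − (-14))/29 = -3.
Foot = (-1, 11, 19) − (-3)·(3, -2, -4) = (8, 5, 7).

(8, 5, 7)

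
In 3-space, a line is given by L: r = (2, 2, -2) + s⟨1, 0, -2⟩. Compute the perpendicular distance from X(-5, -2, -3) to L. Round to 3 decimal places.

7.810

Taking (2, 2, -2) on L with direction v = (1, 0, -2): w = X − (2, 2, -2) = (-7, -4, -1), and w × v = (8, -15, 4).
Distance = |w × v| / |v| = √305 / √5 ≈ 7.810.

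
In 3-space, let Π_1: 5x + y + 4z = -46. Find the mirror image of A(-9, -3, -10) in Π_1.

λ = (n·A − d)/|n|² = (-88 − (-46))/42 = -1.
Reflection = A − 2λn = (-9, -3, -10) − (-2)·(5, 1, 4) = (1, -1, -2).

(1, -1, -2)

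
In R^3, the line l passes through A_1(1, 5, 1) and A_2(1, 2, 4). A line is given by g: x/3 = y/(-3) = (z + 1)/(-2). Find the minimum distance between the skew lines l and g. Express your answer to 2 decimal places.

3.96

A direction vector for l is A_2 − A_1 = (0, -3, 3).
g has direction (3, -3, -2) through (0, 0, -1).
Common perpendicular direction n = (0, -3, 3) × (3, -3, -2) = (15, 9, 9).
With w = (0, 0, -1) − (1, 5, 1) = (-1, -5, -2), w · n = -78.
Distance = |w · n| / |n| = |-78| / √387 ≈ 3.96.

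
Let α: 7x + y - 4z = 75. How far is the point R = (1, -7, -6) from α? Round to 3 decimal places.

6.278

n·R − d = (7)·(1) + (1)·(-7) + (-4)·(-6) − 75 = -51; |n| = √66.
Distance = |-51| / √66 = 51/√66 ≈ 6.278.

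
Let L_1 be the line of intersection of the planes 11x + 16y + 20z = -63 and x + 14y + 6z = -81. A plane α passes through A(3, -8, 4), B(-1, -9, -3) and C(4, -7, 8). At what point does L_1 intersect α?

Direction of L_1: (11, 16, 20) × (1, 14, 6) = (-184, -46, 138).
A point on L_1: solving the two plane equations with x = 7 gives (7, -5, -3).
AB = (-4, -1, -7), AC = (1, 1, 4); a normal to α is AB × AC = (3, 9, -3).
Using A: α has equation 3x + 9y - 3z = -75.
Substitute r = (7, -5, -3) + t(-184, -46, 138) into the plane: -15 + (-1380)t = -75, so t = 1/23.
Intersection: (7, -5, -3) + (1/23)·(-184, -46, 138) = (-1, -7, 3).

(-1, -7, 3)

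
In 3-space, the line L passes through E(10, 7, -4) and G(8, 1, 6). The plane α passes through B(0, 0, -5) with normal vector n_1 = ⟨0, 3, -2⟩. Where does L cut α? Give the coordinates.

(9, 4, 1)

A direction vector for L is G − E = (-2, -6, 10).
α: n_1·r = n_1·B gives 3y - 2z = 10.
Substitute r = (10, 7, -4) + t(-2, -6, 10) into the plane: 29 + (-38)t = 10, so t = 1/2.
Intersection: (10, 7, -4) + (1/2)·(-2, -6, 10) = (9, 4, 1).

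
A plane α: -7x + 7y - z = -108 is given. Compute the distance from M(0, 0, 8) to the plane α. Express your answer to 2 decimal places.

n·M − d = (-7)·(0) + (7)·(0) + (-1)·(8) − (-108) = 100; |n| = √99.
Distance = |100| / √99 = 100/√99 ≈ 10.05.

10.05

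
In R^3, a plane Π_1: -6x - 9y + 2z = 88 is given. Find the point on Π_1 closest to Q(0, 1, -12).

Foot = Q − λn with λ = (n·Q − d)/|n|² = (-33 − 88)/121 = -1.
Foot = (0, 1, -12) − (-1)·(-6, -9, 2) = (-6, -8, -10).

(-6, -8, -10)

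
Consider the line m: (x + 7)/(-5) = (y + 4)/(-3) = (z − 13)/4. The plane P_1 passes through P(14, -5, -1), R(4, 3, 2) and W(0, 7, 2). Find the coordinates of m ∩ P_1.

(3, 2, 5)

m has direction (-5, -3, 4) through (-7, -4, 13).
PR = (-10, 8, 3), PW = (-14, 12, 3); a normal to P_1 is PR × PW = (-12, -12, -8).
Using P: P_1 has equation -12x - 12y - 8z = -100.
Substitute r = (-7, -4, 13) + t(-5, -3, 4) into the plane: 28 + 64t = -100, so t = -2.
Intersection: (-7, -4, 13) + (-2)·(-5, -3, 4) = (3, 2, 5).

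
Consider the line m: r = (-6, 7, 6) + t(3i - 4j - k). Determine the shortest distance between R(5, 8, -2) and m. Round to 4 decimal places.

Taking (-6, 7, 6) on m with direction v = (3, -4, -1): w = R − (-6, 7, 6) = (11, 1, -8), and w × v = (-33, -13, -47).
Distance = |w × v| / |v| = √3467 / √26 ≈ 11.5476.

11.5476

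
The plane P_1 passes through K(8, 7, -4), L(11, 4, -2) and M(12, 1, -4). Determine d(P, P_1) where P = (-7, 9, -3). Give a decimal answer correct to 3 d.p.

KL = (3, -3, 2), KM = (4, -6, 0); a normal to P_1 is KL × KM = (12, 8, -6).
Using K: P_1 has equation 12x + 8y - 6z = 176.
n·P − d = (12)·(-7) + (8)·(9) + (-6)·(-3) − 176 = -170; |n| = √244.
Distance = |-170| / √244 = 170/√244 ≈ 10.883.

10.883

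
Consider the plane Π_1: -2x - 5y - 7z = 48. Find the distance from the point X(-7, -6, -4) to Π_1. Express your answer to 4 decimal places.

n·X − d = (-2)·(-7) + (-5)·(-6) + (-7)·(-4) − 48 = 24; |n| = √78.
Distance = |24| / √78 = 24/√78 ≈ 2.7175.

2.7175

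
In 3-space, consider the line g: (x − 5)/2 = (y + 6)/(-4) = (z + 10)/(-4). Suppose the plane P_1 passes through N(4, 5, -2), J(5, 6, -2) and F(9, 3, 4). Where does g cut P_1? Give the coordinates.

(1, 2, -2)

g has direction (2, -4, -4) through (5, -6, -10).
NJ = (1, 1, 0), NF = (5, -2, 6); a normal to P_1 is NJ × NF = (6, -6, -7).
Using N: P_1 has equation 6x - 6y - 7z = 8.
Substitute r = (5, -6, -10) + t(2, -4, -4) into the plane: 136 + 64t = 8, so t = -2.
Intersection: (5, -6, -10) + (-2)·(2, -4, -4) = (1, 2, -2).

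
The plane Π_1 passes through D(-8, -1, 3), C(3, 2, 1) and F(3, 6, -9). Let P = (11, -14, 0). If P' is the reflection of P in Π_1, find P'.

(5, 16, 12)

DC = (11, 3, -2), DF = (11, 7, -12); a normal to Π_1 is DC × DF = (-22, 110, 44).
Using D: Π_1 has equation -22x + 110y + 44z = 198.
λ = (n·P − d)/|n|² = (-1782 − 198)/14520 = -3/22.
Reflection = P − 2λn = (11, -14, 0) − (-3/11)·(-22, 110, 44) = (5, 16, 12).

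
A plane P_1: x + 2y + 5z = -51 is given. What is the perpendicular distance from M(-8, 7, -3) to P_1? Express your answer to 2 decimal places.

7.67

n·M − d = (1)·(-8) + (2)·(7) + (5)·(-3) − (-51) = 42; |n| = √30.
Distance = |42| / √30 = 42/√30 ≈ 7.67.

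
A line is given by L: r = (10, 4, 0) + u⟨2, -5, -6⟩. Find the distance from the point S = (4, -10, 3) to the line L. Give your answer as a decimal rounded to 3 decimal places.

14.710

Taking (10, 4, 0) on L with direction v = (2, -5, -6): w = S − (10, 4, 0) = (-6, -14, 3), and w × v = (99, -30, 58).
Distance = |w × v| / |v| = √14065 / √65 ≈ 14.710.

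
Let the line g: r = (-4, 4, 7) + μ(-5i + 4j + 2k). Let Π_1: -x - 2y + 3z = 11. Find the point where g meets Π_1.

(6, -4, 3)

Substitute r = (-4, 4, 7) + t(-5, 4, 2) into the plane: 17 + 3t = 11, so t = -2.
Intersection: (-4, 4, 7) + (-2)·(-5, 4, 2) = (6, -4, 3).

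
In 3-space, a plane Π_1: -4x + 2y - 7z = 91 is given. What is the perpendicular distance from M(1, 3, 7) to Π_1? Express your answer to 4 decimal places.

n·M − d = (-4)·(1) + (2)·(3) + (-7)·(7) − 91 = -138; |n| = √69.
Distance = |-138| / √69 = 138/√69 ≈ 16.6132.

16.6132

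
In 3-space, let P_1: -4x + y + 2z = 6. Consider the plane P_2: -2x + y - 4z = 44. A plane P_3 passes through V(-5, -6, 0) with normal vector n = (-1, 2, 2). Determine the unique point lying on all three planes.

P_3: n·r = n·V gives -x + 2y + 2z = -7.
Solving the 3×3 linear system -4x + y + 2z = 6, -2x + y - 4z = 44, -x + 2y + 2z = -7 (e.g. by elimination or Cramer's rule, determinant = -38) gives (-5, 2, -8).

(-5, 2, -8)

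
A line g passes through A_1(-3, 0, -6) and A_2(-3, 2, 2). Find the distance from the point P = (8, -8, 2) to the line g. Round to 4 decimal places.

14.6669

A direction vector for g is A_2 − A_1 = (0, 2, 8).
Taking (-3, 0, -6) on g with direction v = (0, 2, 8): w = P − (-3, 0, -6) = (11, -8, 8), and w × v = (-80, -88, 22).
Distance = |w × v| / |v| = √14628 / √68 ≈ 14.6669.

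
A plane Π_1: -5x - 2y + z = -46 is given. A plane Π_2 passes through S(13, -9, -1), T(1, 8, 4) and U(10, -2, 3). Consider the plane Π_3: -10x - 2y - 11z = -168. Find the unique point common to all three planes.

ST = (-12, 17, 5), SU = (-3, 7, 4); a normal to Π_2 is ST × SU = (33, 33, -33).
Using S: Π_2 has equation 33x + 33y - 33z = 165.
Solving the 3×3 linear system -5x - 2y + z = -46, 33x + 33y - 33z = 165, -10x - 2y - 11z = -168 (e.g. by elimination or Cramer's rule, determinant = 1023) gives (10, 1, 6).

(10, 1, 6)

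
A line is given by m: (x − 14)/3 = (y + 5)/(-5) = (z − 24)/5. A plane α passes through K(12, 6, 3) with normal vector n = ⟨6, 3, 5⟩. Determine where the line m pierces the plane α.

m has direction (3, -5, 5) through (14, -5, 24).
α: n·r = n·K gives 6x + 3y + 5z = 105.
Substitute r = (14, -5, 24) + t(3, -5, 5) into the plane: 189 + 28t = 105, so t = -3.
Intersection: (14, -5, 24) + (-3)·(3, -5, 5) = (5, 10, 9).

(5, 10, 9)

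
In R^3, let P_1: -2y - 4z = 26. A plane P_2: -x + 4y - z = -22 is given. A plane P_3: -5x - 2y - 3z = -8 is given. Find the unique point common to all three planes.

(6, -5, -4)

Solving the 3×3 linear system -2y - 4z = 26, -x + 4y - z = -22, -5x - 2y - 3z = -8 (e.g. by elimination or Cramer's rule, determinant = -92) gives (6, -5, -4).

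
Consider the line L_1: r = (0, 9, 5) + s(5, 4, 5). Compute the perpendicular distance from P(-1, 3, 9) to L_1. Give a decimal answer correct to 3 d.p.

7.195

Taking (0, 9, 5) on L_1 with direction v = (5, 4, 5): w = P − (0, 9, 5) = (-1, -6, 4), and w × v = (-46, 25, 26).
Distance = |w × v| / |v| = √3417 / √66 ≈ 7.195.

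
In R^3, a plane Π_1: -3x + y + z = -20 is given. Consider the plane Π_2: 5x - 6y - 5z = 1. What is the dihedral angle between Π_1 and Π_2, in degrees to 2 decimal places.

cos θ = |n₁·n₂| / (|n₁||n₂|) = |-26| / (√11 · √86).
θ = arccos(0.84533) ≈ 32.29°.

32.29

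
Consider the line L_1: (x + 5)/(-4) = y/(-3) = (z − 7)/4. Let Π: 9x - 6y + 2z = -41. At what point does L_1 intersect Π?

L_1 has direction (-4, -3, 4) through (-5, 0, 7).
Substitute r = (-5, 0, 7) + t(-4, -3, 4) into the plane: -31 + (-10)t = -41, so t = 1.
Intersection: (-5, 0, 7) + 1·(-4, -3, 4) = (-9, -3, 11).

(-9, -3, 11)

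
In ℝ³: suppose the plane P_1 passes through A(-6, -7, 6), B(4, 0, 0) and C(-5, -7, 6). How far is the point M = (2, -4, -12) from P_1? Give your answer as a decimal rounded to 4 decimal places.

11.7142

AB = (10, 7, -6), AC = (1, 0, 0); a normal to P_1 is AB × AC = (0, -6, -7).
Using A: P_1 has equation -6y - 7z = 0.
n·M − d = (0)·(2) + (-6)·(-4) + (-7)·(-12) − 0 = 108; |n| = √85.
Distance = |108| / √85 = 108/√85 ≈ 11.7142.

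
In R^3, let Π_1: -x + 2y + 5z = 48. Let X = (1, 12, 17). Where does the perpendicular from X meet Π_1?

Foot = X − λn with λ = (n·X − d)/|n|² = (108 − 48)/30 = 2.
Foot = (1, 12, 17) − 2·(-1, 2, 5) = (3, 8, 7).

(3, 8, 7)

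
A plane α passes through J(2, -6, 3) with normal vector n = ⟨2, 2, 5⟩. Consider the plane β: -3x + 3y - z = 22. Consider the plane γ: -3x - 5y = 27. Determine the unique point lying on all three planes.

α: n·r = n·J gives 2x + 2y + 5z = 7.
Solving the 3×3 linear system 2x + 2y + 5z = 7, -3x + 3y - z = 22, -3x - 5y = 27 (e.g. by elimination or Cramer's rule, determinant = 116) gives (-9, 0, 5).

(-9, 0, 5)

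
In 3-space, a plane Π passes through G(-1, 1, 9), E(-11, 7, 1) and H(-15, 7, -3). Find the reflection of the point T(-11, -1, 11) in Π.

GE = (-10, 6, -8), GH = (-14, 6, -12); a normal to Π is GE × GH = (-24, -8, 24).
Using G: Π has equation -24x - 8y + 24z = 232.
λ = (n·T − d)/|n|² = (536 − 232)/1216 = 1/4.
Reflection = T − 2λn = (-11, -1, 11) − (1/2)·(-24, -8, 24) = (1, 3, -1).

(1, 3, -1)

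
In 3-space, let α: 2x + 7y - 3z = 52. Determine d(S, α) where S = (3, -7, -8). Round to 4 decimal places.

9.0170

n·S − d = (2)·(3) + (7)·(-7) + (-3)·(-8) − 52 = -71; |n| = √62.
Distance = |-71| / √62 = 71/√62 ≈ 9.0170.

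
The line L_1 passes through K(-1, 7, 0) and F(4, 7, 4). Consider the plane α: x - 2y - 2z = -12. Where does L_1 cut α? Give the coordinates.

(-6, 7, -4)

A direction vector for L_1 is F − K = (5, 0, 4).
Substitute r = (-1, 7, 0) + t(5, 0, 4) into the plane: -15 + (-3)t = -12, so t = -1.
Intersection: (-1, 7, 0) + (-1)·(5, 0, 4) = (-6, 7, -4).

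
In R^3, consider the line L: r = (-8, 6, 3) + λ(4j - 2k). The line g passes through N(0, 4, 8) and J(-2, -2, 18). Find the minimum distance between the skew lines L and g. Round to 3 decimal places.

8.709

A direction vector for g is J − N = (-2, -6, 10).
Common perpendicular direction n = (0, 4, -2) × (-2, -6, 10) = (28, 4, 8).
With w = (0, 4, 8) − (-8, 6, 3) = (8, -2, 5), w · n = 256.
Distance = |w · n| / |n| = |256| / √864 ≈ 8.709.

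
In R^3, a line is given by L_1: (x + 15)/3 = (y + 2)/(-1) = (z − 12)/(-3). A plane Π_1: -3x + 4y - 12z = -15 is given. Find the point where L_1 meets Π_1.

(-3, -6, 0)

L_1 has direction (3, -1, -3) through (-15, -2, 12).
Substitute r = (-15, -2, 12) + t(3, -1, -3) into the plane: -107 + 23t = -15, so t = 4.
Intersection: (-15, -2, 12) + 4·(3, -1, -3) = (-3, -6, 0).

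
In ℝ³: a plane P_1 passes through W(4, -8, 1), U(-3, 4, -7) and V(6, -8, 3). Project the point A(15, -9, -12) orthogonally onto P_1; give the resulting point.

WU = (-7, 12, -8), WV = (2, 0, 2); a normal to P_1 is WU × WV = (24, -2, -24).
Using W: P_1 has equation 24x - 2y - 24z = 88.
Foot = A − λn with λ = (n·A − d)/|n|² = (666 − 88)/1156 = 1/2.
Foot = (15, -9, -12) − (1/2)·(24, -2, -24) = (3, -8, 0).

(3, -8, 0)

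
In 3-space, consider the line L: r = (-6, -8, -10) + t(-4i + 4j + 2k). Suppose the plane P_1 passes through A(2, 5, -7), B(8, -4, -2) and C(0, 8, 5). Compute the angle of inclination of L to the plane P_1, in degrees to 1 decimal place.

10.7

AB = (6, -9, 5), AC = (-2, 3, 12); a normal to P_1 is AB × AC = (-123, -82, 0).
Using A: P_1 has equation -123x - 82y = -656.
sin θ = |n·v| / (|n||v|) = |164| / (√21853 · √36) = 0.18490.
θ ≈ 10.7°.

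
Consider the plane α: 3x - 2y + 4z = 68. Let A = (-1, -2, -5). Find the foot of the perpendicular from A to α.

Foot = A − λn with λ = (n·A − d)/|n|² = (-19 − 68)/29 = -3.
Foot = (-1, -2, -5) − (-3)·(3, -2, 4) = (8, -8, 7).

(8, -8, 7)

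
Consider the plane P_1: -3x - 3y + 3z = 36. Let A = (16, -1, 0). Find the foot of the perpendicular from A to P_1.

(7, -10, 9)

Foot = A − λn with λ = (n·A − d)/|n|² = (-45 − 36)/27 = -3.
Foot = (16, -1, 0) − (-3)·(-3, -3, 3) = (7, -10, 9).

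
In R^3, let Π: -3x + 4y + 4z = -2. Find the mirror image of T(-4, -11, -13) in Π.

λ = (n·T − d)/|n|² = (-84 − (-2))/41 = -2.
Reflection = T − 2λn = (-4, -11, -13) − (-4)·(-3, 4, 4) = (-16, 5, 3).

(-16, 5, 3)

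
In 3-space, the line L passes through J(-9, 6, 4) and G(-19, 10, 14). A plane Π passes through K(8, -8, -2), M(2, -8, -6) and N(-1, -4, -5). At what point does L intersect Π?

(-4, 4, -1)

A direction vector for L is G − J = (-10, 4, 10).
KM = (-6, 0, -4), KN = (-9, 4, -3); a normal to Π is KM × KN = (16, 18, -24).
Using K: Π has equation 16x + 18y - 24z = 32.
Substitute r = (-9, 6, 4) + t(-10, 4, 10) into the plane: -132 + (-328)t = 32, so t = -1/2.
Intersection: (-9, 6, 4) + (-1/2)·(-10, 4, 10) = (-4, 4, -1).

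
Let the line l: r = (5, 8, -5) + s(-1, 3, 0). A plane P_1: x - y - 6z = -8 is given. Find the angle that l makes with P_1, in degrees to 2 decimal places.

11.84

sin θ = |n·v| / (|n||v|) = |-4| / (√38 · √10) = 0.20520.
θ ≈ 11.84°.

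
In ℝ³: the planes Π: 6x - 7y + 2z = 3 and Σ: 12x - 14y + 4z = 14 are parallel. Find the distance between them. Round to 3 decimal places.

Rescale Σ by 1/2: 6x - 7y + 2z = 7. Then distance = |3 − 7| / √89 ≈ 0.424.

0.424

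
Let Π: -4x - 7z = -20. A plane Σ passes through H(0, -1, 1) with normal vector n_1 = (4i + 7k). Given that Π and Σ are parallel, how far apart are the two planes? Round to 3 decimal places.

Σ: n_1·r = n_1·H gives 4x + 7z = 7.
Rescale Σ by 1/(-1): -4x - 7z = -7. Then distance = |-20 − (-7)| / √65 ≈ 1.612.

1.612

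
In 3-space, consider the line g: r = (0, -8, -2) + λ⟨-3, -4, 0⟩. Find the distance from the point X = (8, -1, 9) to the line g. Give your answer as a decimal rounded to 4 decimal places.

Taking (0, -8, -2) on g with direction v = (-3, -4, 0): w = X − (0, -8, -2) = (8, 7, 11), and w × v = (44, -33, -11).
Distance = |w × v| / |v| = √3146 / √25 ≈ 11.2178.

11.2178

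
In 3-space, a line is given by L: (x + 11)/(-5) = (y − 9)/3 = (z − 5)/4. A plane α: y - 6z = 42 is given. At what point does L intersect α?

L has direction (-5, 3, 4) through (-11, 9, 5).
Substitute r = (-11, 9, 5) + t(-5, 3, 4) into the plane: -21 + (-21)t = 42, so t = -3.
Intersection: (-11, 9, 5) + (-3)·(-5, 3, 4) = (4, 0, -7).

(4, 0, -7)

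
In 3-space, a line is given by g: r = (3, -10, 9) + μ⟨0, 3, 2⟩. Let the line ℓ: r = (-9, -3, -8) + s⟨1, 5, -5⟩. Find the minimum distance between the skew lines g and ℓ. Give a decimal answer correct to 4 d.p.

Common perpendicular direction n = (0, 3, 2) × (1, 5, -5) = (-25, 2, -3).
With w = (-9, -3, -8) − (3, -10, 9) = (-12, 7, -17), w · n = 365.
Distance = |w · n| / |n| = |365| / √638 ≈ 14.4505.

14.4505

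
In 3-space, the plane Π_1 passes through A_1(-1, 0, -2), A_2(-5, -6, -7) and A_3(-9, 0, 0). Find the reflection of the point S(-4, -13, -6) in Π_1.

(-6, -5, -14)

A_1A_2 = (-4, -6, -5), A_1A_3 = (-8, 0, 2); a normal to Π_1 is A_1A_2 × A_1A_3 = (-12, 48, -48).
Using A_1: Π_1 has equation -12x + 48y - 48z = 108.
λ = (n·S − d)/|n|² = (-288 − 108)/4752 = -1/12.
Reflection = S − 2λn = (-4, -13, -6) − (-1/6)·(-12, 48, -48) = (-6, -5, -14).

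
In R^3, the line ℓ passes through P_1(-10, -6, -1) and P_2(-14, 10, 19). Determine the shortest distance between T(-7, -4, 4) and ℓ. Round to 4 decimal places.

A direction vector for ℓ is P_2 − P_1 = (-4, 16, 20).
Taking (-10, -6, -1) on ℓ with direction v = (-4, 16, 20): w = T − (-10, -6, -1) = (3, 2, 5), and w × v = (-40, -80, 56).
Distance = |w × v| / |v| = √11136 / √672 ≈ 4.0708.

4.0708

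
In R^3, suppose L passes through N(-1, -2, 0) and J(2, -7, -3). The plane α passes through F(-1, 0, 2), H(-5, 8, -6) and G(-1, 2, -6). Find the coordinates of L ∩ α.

(-7, 8, 6)

A direction vector for L is J − N = (3, -5, -3).
FH = (-4, 8, -8), FG = (0, 2, -8); a normal to α is FH × FG = (-48, -32, -8).
Using F: α has equation -48x - 32y - 8z = 32.
Substitute r = (-1, -2, 0) + t(3, -5, -3) into the plane: 112 + 40t = 32, so t = -2.
Intersection: (-1, -2, 0) + (-2)·(3, -5, -3) = (-7, 8, 6).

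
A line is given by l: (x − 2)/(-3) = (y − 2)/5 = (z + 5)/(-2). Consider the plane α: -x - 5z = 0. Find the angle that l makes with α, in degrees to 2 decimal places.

l has direction (-3, 5, -2) through (2, 2, -5).
sin θ = |n·v| / (|n||v|) = |13| / (√26 · √38) = 0.41359.
θ ≈ 24.43°.

24.43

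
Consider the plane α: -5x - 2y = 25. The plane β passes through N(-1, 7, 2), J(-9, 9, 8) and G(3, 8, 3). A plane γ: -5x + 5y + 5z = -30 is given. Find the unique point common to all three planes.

(-5, 0, -11)

NJ = (-8, 2, 6), NG = (4, 1, 1); a normal to β is NJ × NG = (-4, 32, -16).
Using N: β has equation -4x + 32y - 16z = 196.
Solving the 3×3 linear system -5x - 2y = 25, -4x + 32y - 16z = 196, -5x + 5y + 5z = -30 (e.g. by elimination or Cramer's rule, determinant = -1400) gives (-5, 0, -11).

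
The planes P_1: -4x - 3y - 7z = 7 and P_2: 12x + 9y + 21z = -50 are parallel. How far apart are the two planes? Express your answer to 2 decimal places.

1.12

Rescale P_2 by 1/(-3): -4x - 3y - 7z = 50/3. Then distance = |7 − (50/3)| / √74 ≈ 1.12.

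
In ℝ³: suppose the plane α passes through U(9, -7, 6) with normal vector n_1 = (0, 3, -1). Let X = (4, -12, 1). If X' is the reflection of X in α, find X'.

(4, -6, -1)

α: n_1·r = n_1·U gives 3y - z = -27.
λ = (n·X − d)/|n|² = (-37 − (-27))/10 = -1.
Reflection = X − 2λn = (4, -12, 1) − (-2)·(0, 3, -1) = (4, -6, -1).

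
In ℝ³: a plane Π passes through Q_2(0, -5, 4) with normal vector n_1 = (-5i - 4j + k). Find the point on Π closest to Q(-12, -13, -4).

Π: n_1·r = n_1·Q_2 gives -5x - 4y + z = 24.
Foot = Q − λn with λ = (n·Q − d)/|n|² = (108 − 24)/42 = 2.
Foot = (-12, -13, -4) − 2·(-5, -4, 1) = (-2, -5, -6).

(-2, -5, -6)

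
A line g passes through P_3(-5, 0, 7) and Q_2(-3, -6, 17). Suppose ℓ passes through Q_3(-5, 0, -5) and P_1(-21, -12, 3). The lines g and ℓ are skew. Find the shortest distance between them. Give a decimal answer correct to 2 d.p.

A direction vector for g is Q_2 − P_3 = (2, -6, 10).
A direction vector for ℓ is P_1 − Q_3 = (-16, -12, 8).
Common perpendicular direction n = (2, -6, 10) × (-16, -12, 8) = (72, -176, -120).
With w = (-5, 0, -5) − (-5, 0, 7) = (0, 0, -12), w · n = 1440.
Distance = |w · n| / |n| = |1440| / √50560 ≈ 6.40.

6.40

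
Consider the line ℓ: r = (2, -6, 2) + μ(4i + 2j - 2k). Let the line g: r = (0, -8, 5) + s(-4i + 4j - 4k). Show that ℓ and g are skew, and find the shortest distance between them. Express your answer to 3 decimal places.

Common perpendicular direction n = (4, 2, -2) × (-4, 4, -4) = (0, 24, 24).
With w = (0, -8, 5) − (2, -6, 2) = (-2, -2, 3), w · n = 24.
Since n ≠ 0 the lines are not parallel, and w · n = 24 ≠ 0 so they do not intersect; hence they are skew.
Distance = |w · n| / |n| = |24| / √1152 ≈ 0.707.

0.707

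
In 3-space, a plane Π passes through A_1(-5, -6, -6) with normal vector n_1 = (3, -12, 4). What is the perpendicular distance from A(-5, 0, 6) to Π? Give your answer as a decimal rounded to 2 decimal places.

Π: n_1·r = n_1·A_1 gives 3x - 12y + 4z = 33.
n·A − d = (3)·(-5) + (-12)·(0) + (4)·(6) − 33 = -24; |n| = √169.
Distance = |-24| / √169 = 24/√169 ≈ 1.85.

1.85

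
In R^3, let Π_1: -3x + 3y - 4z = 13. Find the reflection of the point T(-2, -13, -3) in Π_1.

(-8, -7, -11)

λ = (n·T − d)/|n|² = (-21 − 13)/34 = -1.
Reflection = T − 2λn = (-2, -13, -3) − (-2)·(-3, 3, -4) = (-8, -7, -11).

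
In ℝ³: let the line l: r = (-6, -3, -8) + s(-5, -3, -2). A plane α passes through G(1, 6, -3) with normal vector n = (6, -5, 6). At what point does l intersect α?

(-1, 0, -6)

α: n·r = n·G gives 6x - 5y + 6z = -42.
Substitute r = (-6, -3, -8) + t(-5, -3, -2) into the plane: -69 + (-27)t = -42, so t = -1.
Intersection: (-6, -3, -8) + (-1)·(-5, -3, -2) = (-1, 0, -6).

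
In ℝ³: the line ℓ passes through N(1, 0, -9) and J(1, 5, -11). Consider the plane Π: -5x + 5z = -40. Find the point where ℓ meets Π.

A direction vector for ℓ is J − N = (0, 5, -2).
Substitute r = (1, 0, -9) + t(0, 5, -2) into the plane: -50 + (-10)t = -40, so t = -1.
Intersection: (1, 0, -9) + (-1)·(0, 5, -2) = (1, -5, -7).

(1, -5, -7)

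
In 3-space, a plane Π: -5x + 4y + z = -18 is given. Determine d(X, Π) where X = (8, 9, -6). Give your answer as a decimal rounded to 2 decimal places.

1.23

n·X − d = (-5)·(8) + (4)·(9) + (1)·(-6) − (-18) = 8; |n| = √42.
Distance = |8| / √42 = 8/√42 ≈ 1.23.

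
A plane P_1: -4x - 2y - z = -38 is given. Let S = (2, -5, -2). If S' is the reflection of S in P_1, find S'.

λ = (n·S − d)/|n|² = (4 − (-38))/21 = 2.
Reflection = S − 2λn = (2, -5, -2) − 4·(-4, -2, -1) = (18, 3, 2).

(18, 3, 2)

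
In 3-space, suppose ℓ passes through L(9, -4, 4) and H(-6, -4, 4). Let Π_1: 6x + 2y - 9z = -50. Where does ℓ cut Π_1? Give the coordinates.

A direction vector for ℓ is H − L = (-15, 0, 0).
Substitute r = (9, -4, 4) + t(-15, 0, 0) into the plane: 10 + (-90)t = -50, so t = 2/3.
Intersection: (9, -4, 4) + (2/3)·(-15, 0, 0) = (-1, -4, 4).

(-1, -4, 4)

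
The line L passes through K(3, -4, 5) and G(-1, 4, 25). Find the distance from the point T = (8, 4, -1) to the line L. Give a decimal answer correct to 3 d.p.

A direction vector for L is G − K = (-4, 8, 20).
Taking (3, -4, 5) on L with direction v = (-4, 8, 20): w = T − (3, -4, 5) = (5, 8, -6), and w × v = (208, -76, 72).
Distance = |w × v| / |v| = √54224 / √480 ≈ 10.629.

10.629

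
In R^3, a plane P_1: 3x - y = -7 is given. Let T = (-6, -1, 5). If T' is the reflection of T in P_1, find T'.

λ = (n·T − d)/|n|² = (-17 − (-7))/10 = -1.
Reflection = T − 2λn = (-6, -1, 5) − (-2)·(3, -1, 0) = (0, -3, 5).

(0, -3, 5)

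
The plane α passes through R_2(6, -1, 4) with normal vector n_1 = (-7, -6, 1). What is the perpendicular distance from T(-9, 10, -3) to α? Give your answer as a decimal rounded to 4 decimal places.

3.4506

α: n_1·r = n_1·R_2 gives -7x - 6y + z = -32.
n·T − d = (-7)·(-9) + (-6)·(10) + (1)·(-3) − (-32) = 32; |n| = √86.
Distance = |32| / √86 = 32/√86 ≈ 3.4506.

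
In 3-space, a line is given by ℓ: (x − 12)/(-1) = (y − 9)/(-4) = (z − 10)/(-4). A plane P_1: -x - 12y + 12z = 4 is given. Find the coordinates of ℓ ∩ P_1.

ℓ has direction (-1, -4, -4) through (12, 9, 10).
Substitute r = (12, 9, 10) + t(-1, -4, -4) into the plane: 0 + 1t = 4, so t = 4.
Intersection: (12, 9, 10) + 4·(-1, -4, -4) = (8, -7, -6).

(8, -7, -6)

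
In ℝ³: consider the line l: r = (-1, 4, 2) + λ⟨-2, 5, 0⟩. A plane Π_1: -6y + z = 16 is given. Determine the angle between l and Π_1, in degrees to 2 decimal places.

66.33

sin θ = |n·v| / (|n||v|) = |-30| / (√37 · √29) = 0.91584.
θ ≈ 66.33°.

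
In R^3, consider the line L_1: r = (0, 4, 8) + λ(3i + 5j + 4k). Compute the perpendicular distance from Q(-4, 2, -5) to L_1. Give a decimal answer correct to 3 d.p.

Taking (0, 4, 8) on L_1 with direction v = (3, 5, 4): w = Q − (0, 4, 8) = (-4, -2, -13), and w × v = (57, -23, -14).
Distance = |w × v| / |v| = √3974 / √50 ≈ 8.915.

8.915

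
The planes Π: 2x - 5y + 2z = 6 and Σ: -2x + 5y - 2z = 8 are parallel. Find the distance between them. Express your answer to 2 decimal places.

Rescale Σ by 1/(-1): 2x - 5y + 2z = -8. Then distance = |6 − (-8)| / √33 ≈ 2.44.

2.44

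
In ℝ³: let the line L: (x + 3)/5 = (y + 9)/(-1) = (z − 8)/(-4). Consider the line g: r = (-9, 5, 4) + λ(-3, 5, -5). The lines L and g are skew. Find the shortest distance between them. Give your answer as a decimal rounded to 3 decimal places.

L has direction (5, -1, -4) through (-3, -9, 8).
Common perpendicular direction n = (5, -1, -4) × (-3, 5, -5) = (25, 37, 22).
With w = (-9, 5, 4) − (-3, -9, 8) = (-6, 14, -4), w · n = 280.
Distance = |w · n| / |n| = |280| / √2478 ≈ 5.625.

5.625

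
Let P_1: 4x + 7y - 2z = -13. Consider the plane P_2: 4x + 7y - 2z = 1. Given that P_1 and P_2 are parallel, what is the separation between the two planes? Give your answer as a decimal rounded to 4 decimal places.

Same normal n = (4, 7, -2) with |n| = √69; distance = |-13 − 1| / |n| = 14/√69 ≈ 1.6854.

1.6854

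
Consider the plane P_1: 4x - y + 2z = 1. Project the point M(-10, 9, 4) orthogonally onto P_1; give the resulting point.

Foot = M − λn with λ = (n·M − d)/|n|² = (-41 − 1)/21 = -2.
Foot = (-10, 9, 4) − (-2)·(4, -1, 2) = (-2, 7, 8).

(-2, 7, 8)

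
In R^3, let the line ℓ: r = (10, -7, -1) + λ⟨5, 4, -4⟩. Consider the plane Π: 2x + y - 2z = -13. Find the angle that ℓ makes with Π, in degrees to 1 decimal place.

76.2

sin θ = |n·v| / (|n||v|) = |22| / (√9 · √57) = 0.97132.
θ ≈ 76.2°.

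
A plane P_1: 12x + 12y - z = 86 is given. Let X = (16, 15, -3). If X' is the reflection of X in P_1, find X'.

λ = (n·X − d)/|n|² = (375 − 86)/289 = 1.
Reflection = X − 2λn = (16, 15, -3) − 2·(12, 12, -1) = (-8, -9, -1).

(-8, -9, -1)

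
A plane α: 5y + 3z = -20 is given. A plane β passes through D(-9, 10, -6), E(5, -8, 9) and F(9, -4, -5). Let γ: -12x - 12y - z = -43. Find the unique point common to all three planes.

(5, -1, -5)

DE = (14, -18, 15), DF = (18, -14, 1); a normal to β is DE × DF = (192, 256, 128).
Using D: β has equation 192x + 256y + 128z = 64.
Solving the 3×3 linear system 5y + 3z = -20, 192x + 256y + 128z = 64, -12x - 12y - z = -43 (e.g. by elimination or Cramer's rule, determinant = -4416) gives (5, -1, -5).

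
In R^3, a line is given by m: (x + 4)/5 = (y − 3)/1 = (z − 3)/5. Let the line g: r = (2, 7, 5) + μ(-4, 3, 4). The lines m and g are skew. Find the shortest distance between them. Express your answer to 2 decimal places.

m has direction (5, 1, 5) through (-4, 3, 3).
Common perpendicular direction n = (5, 1, 5) × (-4, 3, 4) = (-11, -40, 19).
With w = (2, 7, 5) − (-4, 3, 3) = (6, 4, 2), w · n = -188.
Distance = |w · n| / |n| = |-188| / √2082 ≈ 4.12.

4.12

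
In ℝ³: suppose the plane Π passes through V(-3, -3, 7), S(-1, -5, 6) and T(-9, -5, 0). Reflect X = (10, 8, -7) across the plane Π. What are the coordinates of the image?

(-8, -22, 17)

VS = (2, -2, -1), VT = (-6, -2, -7); a normal to Π is VS × VT = (12, 20, -16).
Using V: Π has equation 12x + 20y - 16z = -208.
λ = (n·X − d)/|n|² = (392 − (-208))/800 = 3/4.
Reflection = X − 2λn = (10, 8, -7) − (3/2)·(12, 20, -16) = (-8, -22, 17).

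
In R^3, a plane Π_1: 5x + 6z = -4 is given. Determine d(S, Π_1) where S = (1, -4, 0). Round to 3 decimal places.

n·S − d = (5)·(1) + (0)·(-4) + (6)·(0) − (-4) = 9; |n| = √61.
Distance = |9| / √61 = 9/√61 ≈ 1.152.

1.152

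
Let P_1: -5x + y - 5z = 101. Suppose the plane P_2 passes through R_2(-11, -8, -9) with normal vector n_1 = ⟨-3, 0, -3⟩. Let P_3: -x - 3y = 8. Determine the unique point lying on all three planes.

P_2: n_1·r = n_1·R_2 gives -3x - 3z = 60.
Solving the 3×3 linear system -5x + y - 5z = 101, -3x - 3z = 60, -x - 3y = 8 (e.g. by elimination or Cramer's rule, determinant = 3) gives (-11, 1, -9).

(-11, 1, -9)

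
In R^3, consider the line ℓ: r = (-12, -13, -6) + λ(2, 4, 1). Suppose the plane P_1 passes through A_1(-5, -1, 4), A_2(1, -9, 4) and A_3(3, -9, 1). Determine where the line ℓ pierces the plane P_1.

A_1A_2 = (6, -8, 0), A_1A_3 = (8, -8, -3); a normal to P_1 is A_1A_2 × A_1A_3 = (24, 18, 16).
Using A_1: P_1 has equation 24x + 18y + 16z = -74.
Substitute r = (-12, -13, -6) + t(2, 4, 1) into the plane: -618 + 136t = -74, so t = 4.
Intersection: (-12, -13, -6) + 4·(2, 4, 1) = (-4, 3, -2).

(-4, 3, -2)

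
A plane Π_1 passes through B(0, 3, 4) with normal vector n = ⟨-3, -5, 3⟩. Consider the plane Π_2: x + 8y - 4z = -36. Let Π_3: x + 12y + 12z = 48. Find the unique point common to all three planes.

(12, -3, 6)

Π_1: n·r = n·B gives -3x - 5y + 3z = -3.
Solving the 3×3 linear system -3x - 5y + 3z = -3, x + 8y - 4z = -36, x + 12y + 12z = 48 (e.g. by elimination or Cramer's rule, determinant = -340) gives (12, -3, 6).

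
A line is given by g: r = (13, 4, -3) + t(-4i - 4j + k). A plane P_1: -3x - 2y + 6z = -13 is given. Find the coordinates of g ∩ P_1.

Substitute r = (13, 4, -3) + t(-4, -4, 1) into the plane: -65 + 26t = -13, so t = 2.
Intersection: (13, 4, -3) + 2·(-4, -4, 1) = (5, -4, -1).

(5, -4, -1)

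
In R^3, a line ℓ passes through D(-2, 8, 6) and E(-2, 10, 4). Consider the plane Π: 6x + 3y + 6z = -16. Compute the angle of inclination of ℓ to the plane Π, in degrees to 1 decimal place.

A direction vector for ℓ is E − D = (0, 2, -2).
sin θ = |n·v| / (|n||v|) = |-6| / (√81 · √8) = 0.23570.
θ ≈ 13.6°.

13.6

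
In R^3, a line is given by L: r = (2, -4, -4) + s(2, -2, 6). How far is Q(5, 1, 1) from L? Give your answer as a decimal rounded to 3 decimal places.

Taking (2, -4, -4) on L with direction v = (2, -2, 6): w = Q − (2, -4, -4) = (3, 5, 5), and w × v = (40, -8, -16).
Distance = |w × v| / |v| = √1920 / √44 ≈ 6.606.

6.606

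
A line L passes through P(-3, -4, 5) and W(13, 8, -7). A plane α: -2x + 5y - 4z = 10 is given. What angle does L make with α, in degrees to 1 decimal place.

29.1

A direction vector for L is W − P = (16, 12, -12).
sin θ = |n·v| / (|n||v|) = |76| / (√45 · √544) = 0.48574.
θ ≈ 29.1°.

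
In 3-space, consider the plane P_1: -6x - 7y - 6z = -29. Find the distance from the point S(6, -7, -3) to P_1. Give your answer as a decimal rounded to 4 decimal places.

5.4545

n·S − d = (-6)·(6) + (-7)·(-7) + (-6)·(-3) − (-29) = 60; |n| = √121.
Distance = |60| / √121 = 60/√121 ≈ 5.4545.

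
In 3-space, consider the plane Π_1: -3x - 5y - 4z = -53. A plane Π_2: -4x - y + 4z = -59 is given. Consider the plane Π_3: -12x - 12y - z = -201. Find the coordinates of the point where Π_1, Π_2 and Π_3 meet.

Solving the 3×3 linear system -3x - 5y - 4z = -53, -4x - y + 4z = -59, -12x - 12y - z = -201 (e.g. by elimination or Cramer's rule, determinant = -31) gives (10, 7, -3).

(10, 7, -3)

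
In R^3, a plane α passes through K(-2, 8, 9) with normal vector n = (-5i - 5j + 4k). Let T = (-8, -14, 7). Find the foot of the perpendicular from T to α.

α: n·r = n·K gives -5x - 5y + 4z = 6.
Foot = T − λn with λ = (n·T − d)/|n|² = (138 − 6)/66 = 2.
Foot = (-8, -14, 7) − 2·(-5, -5, 4) = (2, -4, -1).

(2, -4, -1)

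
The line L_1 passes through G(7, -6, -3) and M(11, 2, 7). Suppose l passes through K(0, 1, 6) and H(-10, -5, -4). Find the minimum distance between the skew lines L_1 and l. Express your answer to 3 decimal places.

A direction vector for L_1 is M − G = (4, 8, 10).
A direction vector for l is H − K = (-10, -6, -10).
Common perpendicular direction n = (4, 8, 10) × (-10, -6, -10) = (-20, -60, 56).
With w = (0, 1, 6) − (7, -6, -3) = (-7, 7, 9), w · n = 224.
Distance = |w · n| / |n| = |224| / √7136 ≈ 2.652.

2.652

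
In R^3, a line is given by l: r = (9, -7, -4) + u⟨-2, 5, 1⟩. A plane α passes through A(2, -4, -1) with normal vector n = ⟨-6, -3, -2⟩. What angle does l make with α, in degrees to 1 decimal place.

7.5

α: n·r = n·A gives -6x - 3y - 2z = 2.
sin θ = |n·v| / (|n||v|) = |-5| / (√49 · √30) = 0.13041.
θ ≈ 7.5°.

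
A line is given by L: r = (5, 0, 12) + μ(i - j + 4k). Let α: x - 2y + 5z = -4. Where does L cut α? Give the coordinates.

(2, 3, 0)

Substitute r = (5, 0, 12) + t(1, -1, 4) into the plane: 65 + 23t = -4, so t = -3.
Intersection: (5, 0, 12) + (-3)·(1, -1, 4) = (2, 3, 0).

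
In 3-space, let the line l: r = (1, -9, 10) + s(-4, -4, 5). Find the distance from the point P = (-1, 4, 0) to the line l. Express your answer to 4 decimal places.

10.8620

Taking (1, -9, 10) on l with direction v = (-4, -4, 5): w = P − (1, -9, 10) = (-2, 13, -10), and w × v = (25, 50, 60).
Distance = |w × v| / |v| = √6725 / √57 ≈ 10.8620.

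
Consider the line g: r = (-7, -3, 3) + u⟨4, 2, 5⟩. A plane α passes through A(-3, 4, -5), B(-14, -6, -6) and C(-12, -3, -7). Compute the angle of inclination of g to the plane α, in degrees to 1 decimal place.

15.0

AB = (-11, -10, -1), AC = (-9, -7, -2); a normal to α is AB × AC = (13, -13, -13).
Using A: α has equation 13x - 13y - 13z = -26.
sin θ = |n·v| / (|n||v|) = |-39| / (√507 · √45) = 0.25820.
θ ≈ 15.0°.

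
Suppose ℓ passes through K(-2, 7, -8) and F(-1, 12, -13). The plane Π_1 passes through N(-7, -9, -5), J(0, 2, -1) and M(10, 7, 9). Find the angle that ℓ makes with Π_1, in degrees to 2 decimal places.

21.39

A direction vector for ℓ is F − K = (1, 5, -5).
NJ = (7, 11, 4), NM = (17, 16, 14); a normal to Π_1 is NJ × NM = (90, -30, -75).
Using N: Π_1 has equation 90x - 30y - 75z = 15.
sin θ = |n·v| / (|n||v|) = |315| / (√14625 · √51) = 0.36474.
θ ≈ 21.39°.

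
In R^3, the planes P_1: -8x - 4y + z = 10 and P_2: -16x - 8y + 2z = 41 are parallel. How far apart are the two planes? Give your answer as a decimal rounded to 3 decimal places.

Rescale P_2 by 1/2: -8x - 4y + z = 41/2. Then distance = |10 − (41/2)| / √81 ≈ 1.167.

1.167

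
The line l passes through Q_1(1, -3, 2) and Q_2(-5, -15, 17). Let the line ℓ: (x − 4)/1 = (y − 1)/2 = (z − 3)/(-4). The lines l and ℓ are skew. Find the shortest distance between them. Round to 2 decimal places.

A direction vector for l is Q_2 − Q_1 = (-6, -12, 15).
ℓ has direction (1, 2, -4) through (4, 1, 3).
Common perpendicular direction n = (-6, -12, 15) × (1, 2, -4) = (18, -9, 0).
With w = (4, 1, 3) − (1, -3, 2) = (3, 4, 1), w · n = 18.
Distance = |w · n| / |n| = |18| / √405 ≈ 0.89.

0.89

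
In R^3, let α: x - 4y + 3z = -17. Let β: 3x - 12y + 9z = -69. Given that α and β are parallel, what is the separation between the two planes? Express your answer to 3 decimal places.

1.177

Rescale β by 1/3: x - 4y + 3z = -23. Then distance = |-17 − (-23)| / √26 ≈ 1.177.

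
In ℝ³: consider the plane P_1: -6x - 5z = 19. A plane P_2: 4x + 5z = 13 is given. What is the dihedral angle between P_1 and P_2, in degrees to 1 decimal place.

cos θ = |n₁·n₂| / (|n₁||n₂|) = |-49| / (√61 · √41).
θ = arccos(0.97980) ≈ 11.5°.

11.5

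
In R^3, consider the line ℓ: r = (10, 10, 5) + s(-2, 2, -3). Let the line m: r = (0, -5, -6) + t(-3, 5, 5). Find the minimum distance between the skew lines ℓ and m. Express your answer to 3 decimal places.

15.511

Common perpendicular direction n = (-2, 2, -3) × (-3, 5, 5) = (25, 19, -4).
With w = (0, -5, -6) − (10, 10, 5) = (-10, -15, -11), w · n = -491.
Distance = |w · n| / |n| = |-491| / √1002 ≈ 15.511.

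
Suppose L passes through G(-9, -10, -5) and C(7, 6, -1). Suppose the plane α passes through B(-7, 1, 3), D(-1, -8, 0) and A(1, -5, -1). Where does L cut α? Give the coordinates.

A direction vector for L is C − G = (16, 16, 4).
BD = (6, -9, -3), BA = (8, -6, -4); a normal to α is BD × BA = (18, 0, 36).
Using B: α has equation 18x + 36z = -18.
Substitute r = (-9, -10, -5) + t(16, 16, 4) into the plane: -342 + 432t = -18, so t = 3/4.
Intersection: (-9, -10, -5) + (3/4)·(16, 16, 4) = (3, 2, -2).

(3, 2, -2)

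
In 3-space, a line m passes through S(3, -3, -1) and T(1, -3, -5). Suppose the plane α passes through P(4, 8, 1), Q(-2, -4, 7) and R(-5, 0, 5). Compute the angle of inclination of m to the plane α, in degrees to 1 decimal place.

53.1

A direction vector for m is T − S = (-2, 0, -4).
PQ = (-6, -12, 6), PR = (-9, -8, 4); a normal to α is PQ × PR = (0, -30, -60).
Using P: α has equation -30y - 60z = -300.
sin θ = |n·v| / (|n||v|) = |240| / (√4500 · √20) = 0.80000.
θ ≈ 53.1°.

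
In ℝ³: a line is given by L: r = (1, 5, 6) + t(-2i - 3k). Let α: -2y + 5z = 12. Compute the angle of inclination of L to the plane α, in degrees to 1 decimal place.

sin θ = |n·v| / (|n||v|) = |-15| / (√29 · √13) = 0.77254.
θ ≈ 50.6°.

50.6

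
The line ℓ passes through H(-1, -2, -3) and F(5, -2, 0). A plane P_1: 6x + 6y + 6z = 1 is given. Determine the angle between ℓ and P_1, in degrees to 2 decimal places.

50.77

A direction vector for ℓ is F − H = (6, 0, 3).
sin θ = |n·v| / (|n||v|) = |54| / (√108 · √45) = 0.77460.
θ ≈ 50.77°.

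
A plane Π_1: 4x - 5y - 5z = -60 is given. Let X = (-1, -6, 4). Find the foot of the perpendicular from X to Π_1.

Foot = X − λn with λ = (n·X − d)/|n|² = (6 − (-60))/66 = 1.
Foot = (-1, -6, 4) − 1·(4, -5, -5) = (-5, -1, 9).

(-5, -1, 9)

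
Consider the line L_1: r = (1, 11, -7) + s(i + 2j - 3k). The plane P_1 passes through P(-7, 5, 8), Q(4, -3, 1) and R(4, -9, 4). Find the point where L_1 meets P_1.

PQ = (11, -8, -7), PR = (11, -14, -4); a normal to P_1 is PQ × PR = (-66, -33, -66).
Using P: P_1 has equation -66x - 33y - 66z = -231.
Substitute r = (1, 11, -7) + t(1, 2, -3) into the plane: 33 + 66t = -231, so t = -4.
Intersection: (1, 11, -7) + (-4)·(1, 2, -3) = (-3, 3, 5).

(-3, 3, 5)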